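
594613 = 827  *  719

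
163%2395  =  163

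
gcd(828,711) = 9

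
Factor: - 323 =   -  17^1*19^1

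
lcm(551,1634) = 47386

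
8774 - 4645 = 4129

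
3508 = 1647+1861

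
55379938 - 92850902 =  - 37470964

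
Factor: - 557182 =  - 2^1*278591^1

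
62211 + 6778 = 68989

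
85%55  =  30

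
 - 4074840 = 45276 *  ( - 90)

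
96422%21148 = 11830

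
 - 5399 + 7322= 1923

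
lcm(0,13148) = 0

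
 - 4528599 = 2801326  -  7329925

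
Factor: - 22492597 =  - 23^1*431^1 * 2269^1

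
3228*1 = 3228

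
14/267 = 14/267  =  0.05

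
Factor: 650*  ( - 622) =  - 2^2*5^2*13^1*  311^1 = - 404300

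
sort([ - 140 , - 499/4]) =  [ - 140, - 499/4]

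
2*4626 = 9252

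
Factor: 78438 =2^1*3^1*17^1*769^1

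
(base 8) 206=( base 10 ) 134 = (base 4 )2012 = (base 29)4i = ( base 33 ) 42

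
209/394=209/394 =0.53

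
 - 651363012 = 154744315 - 806107327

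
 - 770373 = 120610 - 890983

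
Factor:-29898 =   -  2^1*3^2*11^1*151^1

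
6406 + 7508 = 13914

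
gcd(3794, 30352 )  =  3794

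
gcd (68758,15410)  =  2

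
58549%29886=28663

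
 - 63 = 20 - 83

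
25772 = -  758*( - 34 )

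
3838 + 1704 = 5542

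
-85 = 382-467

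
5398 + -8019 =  - 2621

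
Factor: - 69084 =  - 2^2*3^2*19^1 * 101^1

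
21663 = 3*7221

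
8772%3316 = 2140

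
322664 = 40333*8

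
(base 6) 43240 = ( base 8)13450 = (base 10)5928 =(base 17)138c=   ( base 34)54c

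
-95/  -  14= 95/14  =  6.79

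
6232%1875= 607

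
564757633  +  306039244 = 870796877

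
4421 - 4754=-333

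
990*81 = 80190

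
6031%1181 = 126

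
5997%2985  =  27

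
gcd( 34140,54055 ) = 2845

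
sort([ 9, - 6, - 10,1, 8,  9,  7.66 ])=[ - 10, - 6, 1,7.66, 8,9,9 ] 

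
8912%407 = 365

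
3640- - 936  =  4576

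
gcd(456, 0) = 456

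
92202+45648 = 137850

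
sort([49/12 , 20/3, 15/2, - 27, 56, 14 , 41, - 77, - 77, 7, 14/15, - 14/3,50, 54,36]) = [-77,-77, - 27,-14/3, 14/15, 49/12,20/3, 7,15/2 , 14, 36, 41, 50, 54, 56]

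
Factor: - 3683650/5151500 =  - 73673/103030 =- 2^( - 1 )*  5^(  -  1)*10303^ ( - 1) * 73673^1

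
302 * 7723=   2332346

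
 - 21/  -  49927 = 21/49927 = 0.00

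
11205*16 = 179280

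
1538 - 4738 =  - 3200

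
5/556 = 5/556 = 0.01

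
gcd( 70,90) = 10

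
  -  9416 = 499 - 9915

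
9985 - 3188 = 6797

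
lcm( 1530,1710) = 29070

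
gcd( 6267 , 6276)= 3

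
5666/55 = 5666/55=   103.02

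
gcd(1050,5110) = 70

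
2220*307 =681540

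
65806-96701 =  - 30895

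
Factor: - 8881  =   - 83^1*107^1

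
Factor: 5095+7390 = 12485 = 5^1*11^1*227^1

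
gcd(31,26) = 1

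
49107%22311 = 4485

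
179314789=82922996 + 96391793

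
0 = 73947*0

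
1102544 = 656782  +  445762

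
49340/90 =4934/9 = 548.22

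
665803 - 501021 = 164782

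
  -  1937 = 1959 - 3896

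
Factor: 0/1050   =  0 = 0^1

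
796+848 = 1644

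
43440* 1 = 43440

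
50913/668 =50913/668 = 76.22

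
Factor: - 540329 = - 223^1*2423^1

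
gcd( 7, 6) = 1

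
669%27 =21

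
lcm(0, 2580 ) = 0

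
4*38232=152928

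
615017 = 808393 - 193376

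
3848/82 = 46 + 38/41 = 46.93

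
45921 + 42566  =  88487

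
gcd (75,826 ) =1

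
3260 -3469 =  - 209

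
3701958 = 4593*806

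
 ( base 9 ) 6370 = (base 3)20102100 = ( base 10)4680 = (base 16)1248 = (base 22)9EG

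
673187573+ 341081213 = 1014268786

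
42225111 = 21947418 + 20277693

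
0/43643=0= 0.00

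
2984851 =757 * 3943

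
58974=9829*6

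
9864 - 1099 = 8765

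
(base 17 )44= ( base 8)110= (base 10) 72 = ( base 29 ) 2E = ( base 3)2200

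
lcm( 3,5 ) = 15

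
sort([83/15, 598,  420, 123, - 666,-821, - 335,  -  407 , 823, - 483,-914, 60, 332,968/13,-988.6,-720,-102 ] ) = [-988.6, -914 ,-821, -720, - 666, -483, - 407, - 335, - 102, 83/15, 60,968/13, 123, 332,420, 598,823 ]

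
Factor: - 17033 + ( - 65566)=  - 82599= - 3^1*11^1*2503^1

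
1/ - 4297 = -1 + 4296/4297 = - 0.00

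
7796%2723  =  2350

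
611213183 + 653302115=1264515298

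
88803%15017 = 13718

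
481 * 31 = 14911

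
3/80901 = 1/26967 = 0.00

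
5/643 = 5/643= 0.01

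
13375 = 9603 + 3772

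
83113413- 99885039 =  - 16771626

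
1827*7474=13654998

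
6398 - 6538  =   - 140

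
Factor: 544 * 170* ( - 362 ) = - 33477760  =  -2^7*5^1*17^2*181^1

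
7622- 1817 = 5805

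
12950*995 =12885250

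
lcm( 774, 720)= 30960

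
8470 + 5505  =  13975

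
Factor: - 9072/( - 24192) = 3/8 =2^( - 3 )*3^1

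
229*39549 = 9056721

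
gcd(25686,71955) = 9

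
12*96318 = 1155816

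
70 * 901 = 63070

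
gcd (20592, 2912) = 208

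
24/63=8/21 = 0.38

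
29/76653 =29/76653 = 0.00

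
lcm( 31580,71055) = 284220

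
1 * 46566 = 46566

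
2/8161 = 2/8161=0.00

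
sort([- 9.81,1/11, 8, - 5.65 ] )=[  -  9.81, - 5.65, 1/11 , 8 ] 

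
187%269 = 187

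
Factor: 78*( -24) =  - 1872=-  2^4*3^2*13^1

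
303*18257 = 5531871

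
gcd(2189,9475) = 1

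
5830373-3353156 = 2477217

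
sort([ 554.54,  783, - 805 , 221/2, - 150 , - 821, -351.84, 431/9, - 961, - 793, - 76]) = [ - 961, - 821, - 805, - 793, - 351.84, - 150, - 76,431/9,221/2,554.54 , 783 ] 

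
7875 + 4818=12693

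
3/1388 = 3/1388 = 0.00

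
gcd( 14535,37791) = 2907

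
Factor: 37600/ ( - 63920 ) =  - 2^1 * 5^1 * 17^( - 1) = - 10/17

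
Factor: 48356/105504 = 2^(  -  3)*3^(-1)*11^1  =  11/24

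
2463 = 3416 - 953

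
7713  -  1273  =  6440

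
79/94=79/94 = 0.84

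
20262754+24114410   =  44377164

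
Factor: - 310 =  - 2^1*5^1*31^1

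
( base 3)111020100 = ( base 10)9648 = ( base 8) 22660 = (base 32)9dg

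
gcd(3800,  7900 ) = 100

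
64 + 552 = 616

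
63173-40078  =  23095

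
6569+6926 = 13495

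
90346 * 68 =6143528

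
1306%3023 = 1306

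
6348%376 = 332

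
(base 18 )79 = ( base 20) 6f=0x87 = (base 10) 135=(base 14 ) 99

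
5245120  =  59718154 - 54473034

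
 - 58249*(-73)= 4252177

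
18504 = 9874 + 8630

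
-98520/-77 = 98520/77 = 1279.48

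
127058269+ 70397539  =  197455808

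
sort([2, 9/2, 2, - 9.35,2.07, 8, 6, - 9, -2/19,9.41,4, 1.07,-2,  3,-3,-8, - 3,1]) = [-9.35, - 9,-8,-3,-3, - 2, - 2/19 , 1, 1.07, 2,2, 2.07, 3, 4,  9/2,6,8, 9.41]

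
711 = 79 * 9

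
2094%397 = 109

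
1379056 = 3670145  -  2291089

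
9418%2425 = 2143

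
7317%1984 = 1365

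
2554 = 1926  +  628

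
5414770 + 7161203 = 12575973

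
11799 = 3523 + 8276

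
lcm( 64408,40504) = 3928888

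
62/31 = 2 = 2.00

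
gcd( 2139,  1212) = 3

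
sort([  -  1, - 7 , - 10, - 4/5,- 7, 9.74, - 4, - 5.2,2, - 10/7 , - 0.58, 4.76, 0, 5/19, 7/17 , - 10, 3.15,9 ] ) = [-10 , - 10, - 7, - 7, - 5.2, - 4,-10/7, - 1, - 4/5, - 0.58,0, 5/19, 7/17, 2, 3.15, 4.76, 9, 9.74]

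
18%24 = 18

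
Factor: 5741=5741^1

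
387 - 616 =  - 229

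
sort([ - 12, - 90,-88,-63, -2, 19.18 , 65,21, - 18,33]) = [ -90, - 88,-63,-18,- 12,-2,19.18,  21, 33, 65]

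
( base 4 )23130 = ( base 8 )1334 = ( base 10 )732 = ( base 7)2064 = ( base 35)KW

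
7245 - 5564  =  1681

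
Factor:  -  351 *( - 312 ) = 2^3*3^4*13^2 = 109512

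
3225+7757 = 10982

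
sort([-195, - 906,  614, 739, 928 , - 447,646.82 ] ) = [ - 906, - 447, - 195, 614, 646.82,  739,  928 ] 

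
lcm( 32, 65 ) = 2080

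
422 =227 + 195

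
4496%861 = 191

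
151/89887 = 151/89887  =  0.00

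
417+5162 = 5579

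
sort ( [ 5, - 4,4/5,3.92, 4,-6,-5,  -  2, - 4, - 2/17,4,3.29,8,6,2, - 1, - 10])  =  [ - 10 , - 6,-5, -4 ,  -  4, - 2, - 1 , - 2/17, 4/5,  2, 3.29,3.92 , 4,4, 5 , 6, 8 ]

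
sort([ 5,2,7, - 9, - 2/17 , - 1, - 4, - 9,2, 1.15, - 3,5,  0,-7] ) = [ - 9,-9, - 7 , - 4, - 3, - 1, - 2/17 , 0 , 1.15, 2 , 2,  5 , 5 , 7]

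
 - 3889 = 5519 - 9408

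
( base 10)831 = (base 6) 3503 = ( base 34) of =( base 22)1FH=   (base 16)33f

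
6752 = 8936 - 2184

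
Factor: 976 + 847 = 1823^1  =  1823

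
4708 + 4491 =9199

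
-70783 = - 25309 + -45474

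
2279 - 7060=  - 4781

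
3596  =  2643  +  953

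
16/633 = 16/633  =  0.03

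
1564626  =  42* 37253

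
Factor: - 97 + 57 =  - 2^3  *5^1 = -40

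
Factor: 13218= 2^1 * 3^1*2203^1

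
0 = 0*1208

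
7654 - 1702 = 5952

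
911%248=167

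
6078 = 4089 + 1989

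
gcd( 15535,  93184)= 13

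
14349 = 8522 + 5827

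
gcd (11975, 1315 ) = 5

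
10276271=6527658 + 3748613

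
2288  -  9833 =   -  7545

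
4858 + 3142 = 8000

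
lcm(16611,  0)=0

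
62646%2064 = 726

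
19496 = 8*2437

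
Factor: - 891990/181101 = - 2^1  *  3^1 * 5^1*11^1*67^( - 1 )=-330/67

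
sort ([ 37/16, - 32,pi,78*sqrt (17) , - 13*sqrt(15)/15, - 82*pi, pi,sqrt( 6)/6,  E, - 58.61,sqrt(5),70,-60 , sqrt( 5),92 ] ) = [ - 82* pi, - 60, - 58.61 , - 32, - 13* sqrt(15)/15,  sqrt ( 6)/6,sqrt( 5),sqrt( 5),  37/16, E,  pi,pi,70,92, 78*sqrt( 17) ]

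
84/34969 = 84/34969 = 0.00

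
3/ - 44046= - 1 + 14681/14682  =  - 0.00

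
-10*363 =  - 3630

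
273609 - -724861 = 998470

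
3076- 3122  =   - 46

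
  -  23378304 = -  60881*384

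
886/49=18 + 4/49 = 18.08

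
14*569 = 7966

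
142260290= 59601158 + 82659132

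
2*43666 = 87332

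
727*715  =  519805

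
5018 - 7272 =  - 2254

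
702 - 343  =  359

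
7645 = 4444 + 3201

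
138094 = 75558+62536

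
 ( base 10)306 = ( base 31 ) 9R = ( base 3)102100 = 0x132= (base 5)2211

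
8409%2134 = 2007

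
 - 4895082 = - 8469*578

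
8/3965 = 8/3965 = 0.00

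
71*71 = 5041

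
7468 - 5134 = 2334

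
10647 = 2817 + 7830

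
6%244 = 6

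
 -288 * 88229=-25409952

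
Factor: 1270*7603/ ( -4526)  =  -4827905/2263 = - 5^1*31^( - 1)*73^( - 1)*127^1*7603^1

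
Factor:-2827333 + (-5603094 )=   -  8430427^1 =- 8430427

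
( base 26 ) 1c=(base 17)24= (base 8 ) 46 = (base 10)38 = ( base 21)1H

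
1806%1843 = 1806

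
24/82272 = 1/3428 = 0.00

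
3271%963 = 382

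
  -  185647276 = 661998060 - 847645336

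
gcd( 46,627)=1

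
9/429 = 3/143 = 0.02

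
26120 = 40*653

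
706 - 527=179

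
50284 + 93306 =143590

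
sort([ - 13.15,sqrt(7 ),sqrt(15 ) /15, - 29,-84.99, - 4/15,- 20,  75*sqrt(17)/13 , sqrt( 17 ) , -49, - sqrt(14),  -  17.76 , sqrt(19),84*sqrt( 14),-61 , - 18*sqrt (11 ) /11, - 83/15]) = [  -  84.99 , - 61,- 49, - 29 , - 20 , - 17.76, - 13.15,- 83/15,-18*sqrt( 11)/11,-sqrt(14), - 4/15,  sqrt( 15)/15 , sqrt(7 ),sqrt(17 ), sqrt(19), 75*sqrt(17)/13 , 84*sqrt(14 )]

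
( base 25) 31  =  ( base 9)84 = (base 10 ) 76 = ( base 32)2c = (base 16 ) 4c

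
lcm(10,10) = 10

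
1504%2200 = 1504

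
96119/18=5339 + 17/18 = 5339.94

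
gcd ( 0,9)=9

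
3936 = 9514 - 5578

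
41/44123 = 41/44123 = 0.00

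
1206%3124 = 1206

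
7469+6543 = 14012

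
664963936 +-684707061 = -19743125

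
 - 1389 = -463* 3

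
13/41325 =13/41325 = 0.00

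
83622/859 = 97 + 299/859  =  97.35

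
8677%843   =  247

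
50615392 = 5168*9794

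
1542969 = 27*57147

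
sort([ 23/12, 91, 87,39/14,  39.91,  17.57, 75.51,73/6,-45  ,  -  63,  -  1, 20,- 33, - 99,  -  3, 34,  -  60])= [  -  99, - 63, - 60,-45,-33, - 3,  -  1, 23/12, 39/14, 73/6, 17.57, 20 , 34, 39.91, 75.51,87, 91 ]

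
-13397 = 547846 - 561243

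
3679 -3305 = 374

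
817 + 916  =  1733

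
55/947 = 55/947 = 0.06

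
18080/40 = 452 = 452.00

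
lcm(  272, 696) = 23664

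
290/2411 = 290/2411 = 0.12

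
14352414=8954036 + 5398378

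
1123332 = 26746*42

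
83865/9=27955/3 = 9318.33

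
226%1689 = 226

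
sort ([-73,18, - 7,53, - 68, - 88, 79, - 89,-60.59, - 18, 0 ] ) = [ - 89,  -  88, - 73, - 68, - 60.59, - 18, - 7,0 , 18,53,79 ]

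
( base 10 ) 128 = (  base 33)3t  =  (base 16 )80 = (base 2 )10000000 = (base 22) 5I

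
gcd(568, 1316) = 4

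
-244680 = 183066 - 427746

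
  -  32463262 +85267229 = 52803967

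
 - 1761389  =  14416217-16177606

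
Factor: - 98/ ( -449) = 2^1*7^2 * 449^( - 1)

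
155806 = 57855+97951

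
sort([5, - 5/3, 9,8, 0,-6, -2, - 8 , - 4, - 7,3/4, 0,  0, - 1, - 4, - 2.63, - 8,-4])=[ - 8,-8, - 7, - 6,  -  4, - 4, - 4,  -  2.63, - 2, - 5/3,  -  1,  0, 0, 0,3/4,5, 8,9 ] 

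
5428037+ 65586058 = 71014095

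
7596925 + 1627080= 9224005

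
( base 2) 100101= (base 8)45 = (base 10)37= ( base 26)1b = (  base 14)29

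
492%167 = 158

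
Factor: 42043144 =2^3*11^2*13^2*257^1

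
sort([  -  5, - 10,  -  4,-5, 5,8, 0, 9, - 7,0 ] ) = [ - 10,  -  7,-5, - 5 , - 4, 0,0 , 5,8, 9]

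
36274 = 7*5182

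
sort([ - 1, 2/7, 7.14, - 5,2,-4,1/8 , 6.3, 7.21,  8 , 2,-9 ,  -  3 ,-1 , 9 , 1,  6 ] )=[ - 9, - 5, - 4 ,-3,-1,-1,1/8, 2/7 , 1,2 , 2 , 6 , 6.3, 7.14,  7.21, 8,9]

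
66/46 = 33/23 = 1.43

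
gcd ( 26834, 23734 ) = 2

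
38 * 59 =2242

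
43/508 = 43/508 = 0.08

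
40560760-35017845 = 5542915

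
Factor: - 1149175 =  - 5^2*43^1* 1069^1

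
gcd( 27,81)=27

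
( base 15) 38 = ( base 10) 53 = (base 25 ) 23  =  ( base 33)1K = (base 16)35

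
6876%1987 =915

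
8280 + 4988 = 13268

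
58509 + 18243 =76752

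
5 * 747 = 3735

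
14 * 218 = 3052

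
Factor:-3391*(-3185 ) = 5^1*7^2*13^1*3391^1 = 10800335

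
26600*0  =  0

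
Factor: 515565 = 3^4*5^1 *19^1*67^1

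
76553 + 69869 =146422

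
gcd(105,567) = 21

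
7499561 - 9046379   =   - 1546818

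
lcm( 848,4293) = 68688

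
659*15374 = 10131466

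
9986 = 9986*1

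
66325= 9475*7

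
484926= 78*6217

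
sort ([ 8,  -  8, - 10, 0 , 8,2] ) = [ - 10, - 8,0,2,8,8]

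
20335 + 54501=74836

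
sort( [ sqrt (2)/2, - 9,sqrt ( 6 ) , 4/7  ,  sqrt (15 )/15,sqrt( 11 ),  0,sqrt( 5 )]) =[ - 9,0,sqrt(15)/15 , 4/7, sqrt ( 2 )/2, sqrt( 5), sqrt(6 ),  sqrt( 11 )] 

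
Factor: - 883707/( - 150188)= 2^( - 2)*3^1*11^1*61^1*  439^1*37547^ ( - 1 ) 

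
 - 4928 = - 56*88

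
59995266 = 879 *68254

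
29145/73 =29145/73 = 399.25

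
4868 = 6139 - 1271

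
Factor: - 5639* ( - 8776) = 2^3*1097^1 *5639^1 = 49487864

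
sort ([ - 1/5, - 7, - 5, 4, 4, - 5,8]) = [ - 7, - 5,-5, - 1/5,  4,4,8 ] 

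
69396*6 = 416376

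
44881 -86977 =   -  42096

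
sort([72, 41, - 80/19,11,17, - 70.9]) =[ - 70.9, - 80/19,11,17,41,72] 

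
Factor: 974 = 2^1*487^1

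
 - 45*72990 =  - 3284550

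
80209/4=80209/4 = 20052.25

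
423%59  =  10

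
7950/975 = 8 + 2/13 = 8.15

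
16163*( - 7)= -113141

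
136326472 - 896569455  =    -  760242983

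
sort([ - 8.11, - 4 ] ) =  [ - 8.11,-4 ] 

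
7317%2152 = 861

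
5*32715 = 163575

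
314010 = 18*17445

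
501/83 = 501/83 = 6.04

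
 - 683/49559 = - 1 + 48876/49559 = - 0.01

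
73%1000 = 73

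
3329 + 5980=9309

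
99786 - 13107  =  86679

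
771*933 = 719343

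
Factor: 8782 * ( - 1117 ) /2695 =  - 9809494/2695=- 2^1 * 5^( - 1)*7^(  -  2)*11^( - 1)*1117^1 * 4391^1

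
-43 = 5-48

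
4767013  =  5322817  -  555804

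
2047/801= 2 + 5/9=2.56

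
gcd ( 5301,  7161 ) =93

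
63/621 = 7/69 = 0.10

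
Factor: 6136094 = 2^1*3068047^1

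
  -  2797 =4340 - 7137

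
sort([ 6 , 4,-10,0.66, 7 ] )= [ - 10,  0.66, 4,6, 7]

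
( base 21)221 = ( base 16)39d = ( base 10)925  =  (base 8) 1635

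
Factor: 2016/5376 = 2^( - 3 )*3^1 = 3/8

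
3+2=5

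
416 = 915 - 499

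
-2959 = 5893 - 8852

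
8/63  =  8/63 = 0.13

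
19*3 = 57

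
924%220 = 44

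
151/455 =151/455 = 0.33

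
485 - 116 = 369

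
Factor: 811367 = 43^1*18869^1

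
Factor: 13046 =2^1*11^1 * 593^1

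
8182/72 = 113 + 23/36 = 113.64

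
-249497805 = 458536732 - 708034537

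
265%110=45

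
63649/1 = 63649 = 63649.00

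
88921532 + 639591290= 728512822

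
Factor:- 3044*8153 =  - 2^2*31^1 * 263^1*761^1 = - 24817732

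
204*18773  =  3829692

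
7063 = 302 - - 6761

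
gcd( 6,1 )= 1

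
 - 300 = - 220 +-80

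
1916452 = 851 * 2252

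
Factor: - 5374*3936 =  - 21152064 = -2^6*3^1*41^1*2687^1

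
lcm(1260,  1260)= 1260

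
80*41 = 3280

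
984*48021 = 47252664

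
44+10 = 54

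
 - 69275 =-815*85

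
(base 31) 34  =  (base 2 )1100001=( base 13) 76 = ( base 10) 97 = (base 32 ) 31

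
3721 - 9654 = -5933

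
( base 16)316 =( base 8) 1426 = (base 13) 48A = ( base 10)790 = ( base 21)1gd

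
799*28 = 22372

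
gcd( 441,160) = 1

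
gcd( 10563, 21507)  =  3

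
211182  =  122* 1731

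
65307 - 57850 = 7457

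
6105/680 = 1221/136 = 8.98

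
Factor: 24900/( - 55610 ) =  - 2^1 *3^1*5^1 * 67^( -1 ) = - 30/67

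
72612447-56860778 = 15751669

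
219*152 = 33288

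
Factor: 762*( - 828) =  - 2^3 * 3^3*23^1*127^1 =- 630936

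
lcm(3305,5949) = 29745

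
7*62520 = 437640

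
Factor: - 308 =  - 2^2*7^1*11^1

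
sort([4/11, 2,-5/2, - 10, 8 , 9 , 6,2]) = [ - 10,-5/2, 4/11,2,  2,6, 8, 9] 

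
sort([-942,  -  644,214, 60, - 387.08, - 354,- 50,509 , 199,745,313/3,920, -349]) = [-942, - 644, - 387.08,-354,-349 , - 50, 60, 313/3,199, 214,  509, 745, 920] 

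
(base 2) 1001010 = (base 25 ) 2o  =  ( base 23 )35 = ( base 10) 74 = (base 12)62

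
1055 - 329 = 726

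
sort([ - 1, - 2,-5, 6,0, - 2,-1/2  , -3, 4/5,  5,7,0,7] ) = [ - 5,-3, - 2, - 2, - 1,-1/2, 0  ,  0,4/5, 5, 6, 7,7 ] 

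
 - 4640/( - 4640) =1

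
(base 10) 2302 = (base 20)5F2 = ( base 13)1081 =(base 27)347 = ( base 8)4376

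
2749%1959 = 790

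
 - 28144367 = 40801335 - 68945702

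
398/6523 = 398/6523  =  0.06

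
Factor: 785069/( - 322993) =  - 11^(  -  1)*89^1*8821^1*29363^(  -  1) 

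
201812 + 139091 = 340903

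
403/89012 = 403/89012  =  0.00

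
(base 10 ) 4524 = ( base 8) 10654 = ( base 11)3443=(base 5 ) 121044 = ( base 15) 1519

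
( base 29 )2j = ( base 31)2f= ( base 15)52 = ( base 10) 77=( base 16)4d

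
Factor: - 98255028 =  - 2^2*3^1*8187919^1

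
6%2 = 0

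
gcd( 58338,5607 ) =63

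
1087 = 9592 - 8505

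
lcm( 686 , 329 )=32242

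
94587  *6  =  567522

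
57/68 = 57/68 = 0.84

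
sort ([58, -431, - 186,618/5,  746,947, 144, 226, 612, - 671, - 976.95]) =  [- 976.95, - 671, - 431, - 186, 58, 618/5, 144 , 226, 612, 746,947]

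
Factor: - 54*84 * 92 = - 2^5*3^4* 7^1*23^1=- 417312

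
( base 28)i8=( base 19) 17I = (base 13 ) 305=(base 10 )512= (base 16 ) 200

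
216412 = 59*3668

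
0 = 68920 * 0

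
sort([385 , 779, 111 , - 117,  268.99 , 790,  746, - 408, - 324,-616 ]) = [ - 616, - 408, - 324, - 117, 111,  268.99, 385, 746,  779, 790] 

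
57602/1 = 57602 = 57602.00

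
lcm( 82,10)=410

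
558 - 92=466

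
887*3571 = 3167477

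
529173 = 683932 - 154759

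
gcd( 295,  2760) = 5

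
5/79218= 5/79218 = 0.00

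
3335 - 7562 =-4227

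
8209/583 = 8209/583 = 14.08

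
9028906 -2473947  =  6554959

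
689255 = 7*98465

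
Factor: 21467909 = 21467909^1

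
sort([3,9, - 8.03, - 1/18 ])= [ -8.03, - 1/18,3, 9] 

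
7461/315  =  829/35 = 23.69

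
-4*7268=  - 29072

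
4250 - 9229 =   -  4979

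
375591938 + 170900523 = 546492461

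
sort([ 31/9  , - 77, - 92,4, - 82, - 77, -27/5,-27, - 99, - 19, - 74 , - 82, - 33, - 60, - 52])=[ - 99, - 92, - 82, - 82 , - 77,- 77,  -  74, - 60, - 52  , - 33, - 27, - 19, - 27/5,  31/9,4]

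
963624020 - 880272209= 83351811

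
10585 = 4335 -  - 6250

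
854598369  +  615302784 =1469901153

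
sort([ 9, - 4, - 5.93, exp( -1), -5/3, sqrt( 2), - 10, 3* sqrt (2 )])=[ - 10,-5.93,-4,  -  5/3, exp( - 1),sqrt(2 ) , 3 *sqrt ( 2) , 9]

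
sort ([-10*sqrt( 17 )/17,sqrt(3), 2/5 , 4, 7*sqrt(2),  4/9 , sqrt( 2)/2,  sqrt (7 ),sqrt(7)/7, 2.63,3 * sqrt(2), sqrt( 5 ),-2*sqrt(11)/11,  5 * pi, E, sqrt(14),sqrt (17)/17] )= [ - 10 * sqrt(17)/17,-2*sqrt( 11 ) /11,sqrt( 17) /17,sqrt(7)/7,2/5,4/9, sqrt( 2)/2, sqrt( 3) , sqrt( 5) , 2.63,sqrt( 7), E, sqrt(14),4, 3*sqrt(2), 7*sqrt ( 2 ),5*pi ] 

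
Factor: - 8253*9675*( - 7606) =2^1 * 3^4*5^2 * 7^1*43^1 * 131^1*3803^1 = 607322176650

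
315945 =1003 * 315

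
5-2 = 3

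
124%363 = 124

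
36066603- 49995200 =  - 13928597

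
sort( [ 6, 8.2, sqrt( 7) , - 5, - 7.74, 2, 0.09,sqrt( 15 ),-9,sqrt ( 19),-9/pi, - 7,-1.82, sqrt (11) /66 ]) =[-9, - 7.74,-7, - 5,  -  9/pi, -1.82,sqrt(11 )/66,0.09,2, sqrt(7), sqrt( 15) , sqrt ( 19),  6, 8.2 ]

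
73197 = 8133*9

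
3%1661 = 3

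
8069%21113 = 8069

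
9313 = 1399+7914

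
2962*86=254732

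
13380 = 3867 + 9513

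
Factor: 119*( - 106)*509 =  - 6420526= - 2^1*7^1*17^1*53^1*509^1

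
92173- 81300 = 10873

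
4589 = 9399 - 4810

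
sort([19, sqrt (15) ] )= [ sqrt( 15 ), 19] 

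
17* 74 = 1258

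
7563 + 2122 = 9685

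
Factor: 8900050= 2^1*5^2 * 178001^1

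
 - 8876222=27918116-36794338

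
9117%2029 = 1001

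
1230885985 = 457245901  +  773640084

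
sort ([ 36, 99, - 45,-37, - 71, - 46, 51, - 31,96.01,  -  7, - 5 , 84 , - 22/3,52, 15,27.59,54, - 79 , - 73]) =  [ - 79, - 73, - 71, - 46, - 45, - 37 ,-31, -22/3, - 7,- 5,15,27.59,36, 51, 52, 54, 84, 96.01, 99 ]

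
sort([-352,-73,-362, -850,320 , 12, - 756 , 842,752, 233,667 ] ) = [-850,-756,-362, - 352, - 73,12, 233, 320,667,752,  842]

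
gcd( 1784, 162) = 2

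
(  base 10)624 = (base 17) 22c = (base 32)jg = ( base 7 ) 1551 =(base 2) 1001110000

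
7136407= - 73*(- 97759 ) 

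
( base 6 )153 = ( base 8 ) 105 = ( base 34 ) 21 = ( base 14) 4d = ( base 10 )69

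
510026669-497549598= 12477071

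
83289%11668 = 1613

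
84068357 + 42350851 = 126419208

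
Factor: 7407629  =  2557^1*2897^1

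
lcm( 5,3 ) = 15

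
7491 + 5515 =13006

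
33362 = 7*4766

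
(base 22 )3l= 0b1010111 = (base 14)63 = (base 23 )3i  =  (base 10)87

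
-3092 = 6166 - 9258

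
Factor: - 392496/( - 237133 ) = 48/29 = 2^4*3^1 * 29^( - 1 )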